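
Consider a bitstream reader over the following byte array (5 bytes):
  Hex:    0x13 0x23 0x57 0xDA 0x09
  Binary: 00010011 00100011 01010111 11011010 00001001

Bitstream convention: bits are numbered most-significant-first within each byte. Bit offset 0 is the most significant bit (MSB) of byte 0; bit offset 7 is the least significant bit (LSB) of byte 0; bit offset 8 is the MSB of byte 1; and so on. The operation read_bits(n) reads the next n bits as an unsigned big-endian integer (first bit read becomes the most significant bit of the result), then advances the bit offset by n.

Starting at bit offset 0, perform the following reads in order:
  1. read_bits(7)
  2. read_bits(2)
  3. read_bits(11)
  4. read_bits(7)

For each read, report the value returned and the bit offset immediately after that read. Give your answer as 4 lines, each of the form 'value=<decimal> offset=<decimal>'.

Answer: value=9 offset=7
value=2 offset=9
value=565 offset=20
value=62 offset=27

Derivation:
Read 1: bits[0:7] width=7 -> value=9 (bin 0001001); offset now 7 = byte 0 bit 7; 33 bits remain
Read 2: bits[7:9] width=2 -> value=2 (bin 10); offset now 9 = byte 1 bit 1; 31 bits remain
Read 3: bits[9:20] width=11 -> value=565 (bin 01000110101); offset now 20 = byte 2 bit 4; 20 bits remain
Read 4: bits[20:27] width=7 -> value=62 (bin 0111110); offset now 27 = byte 3 bit 3; 13 bits remain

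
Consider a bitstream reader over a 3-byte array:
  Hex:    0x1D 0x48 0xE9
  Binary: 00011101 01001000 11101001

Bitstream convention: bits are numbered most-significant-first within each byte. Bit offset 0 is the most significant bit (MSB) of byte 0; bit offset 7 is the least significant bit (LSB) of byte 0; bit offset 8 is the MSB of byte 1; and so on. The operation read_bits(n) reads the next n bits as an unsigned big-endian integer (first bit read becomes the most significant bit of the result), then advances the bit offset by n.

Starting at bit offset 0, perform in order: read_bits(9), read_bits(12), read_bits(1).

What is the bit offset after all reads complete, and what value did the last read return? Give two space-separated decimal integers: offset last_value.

Read 1: bits[0:9] width=9 -> value=58 (bin 000111010); offset now 9 = byte 1 bit 1; 15 bits remain
Read 2: bits[9:21] width=12 -> value=2333 (bin 100100011101); offset now 21 = byte 2 bit 5; 3 bits remain
Read 3: bits[21:22] width=1 -> value=0 (bin 0); offset now 22 = byte 2 bit 6; 2 bits remain

Answer: 22 0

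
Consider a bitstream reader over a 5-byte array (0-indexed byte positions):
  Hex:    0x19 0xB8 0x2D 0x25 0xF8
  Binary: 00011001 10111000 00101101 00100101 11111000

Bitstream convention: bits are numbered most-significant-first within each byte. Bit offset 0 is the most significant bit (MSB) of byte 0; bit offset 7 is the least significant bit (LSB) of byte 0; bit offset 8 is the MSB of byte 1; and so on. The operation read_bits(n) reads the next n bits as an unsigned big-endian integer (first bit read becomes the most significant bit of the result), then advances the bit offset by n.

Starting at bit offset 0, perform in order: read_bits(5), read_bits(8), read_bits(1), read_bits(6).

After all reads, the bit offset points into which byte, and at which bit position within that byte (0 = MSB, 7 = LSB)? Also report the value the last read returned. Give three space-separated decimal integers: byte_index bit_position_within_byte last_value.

Answer: 2 4 2

Derivation:
Read 1: bits[0:5] width=5 -> value=3 (bin 00011); offset now 5 = byte 0 bit 5; 35 bits remain
Read 2: bits[5:13] width=8 -> value=55 (bin 00110111); offset now 13 = byte 1 bit 5; 27 bits remain
Read 3: bits[13:14] width=1 -> value=0 (bin 0); offset now 14 = byte 1 bit 6; 26 bits remain
Read 4: bits[14:20] width=6 -> value=2 (bin 000010); offset now 20 = byte 2 bit 4; 20 bits remain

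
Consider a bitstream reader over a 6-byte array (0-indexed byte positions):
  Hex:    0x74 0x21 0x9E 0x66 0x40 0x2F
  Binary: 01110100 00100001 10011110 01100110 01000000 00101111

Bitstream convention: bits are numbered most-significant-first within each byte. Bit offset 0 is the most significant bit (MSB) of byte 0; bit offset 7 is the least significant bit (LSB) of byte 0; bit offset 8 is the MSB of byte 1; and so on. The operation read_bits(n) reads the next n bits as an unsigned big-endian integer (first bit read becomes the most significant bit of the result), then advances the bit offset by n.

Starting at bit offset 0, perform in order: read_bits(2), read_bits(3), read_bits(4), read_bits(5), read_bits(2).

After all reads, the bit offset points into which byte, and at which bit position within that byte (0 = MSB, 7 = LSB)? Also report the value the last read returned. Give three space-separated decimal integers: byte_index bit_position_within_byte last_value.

Read 1: bits[0:2] width=2 -> value=1 (bin 01); offset now 2 = byte 0 bit 2; 46 bits remain
Read 2: bits[2:5] width=3 -> value=6 (bin 110); offset now 5 = byte 0 bit 5; 43 bits remain
Read 3: bits[5:9] width=4 -> value=8 (bin 1000); offset now 9 = byte 1 bit 1; 39 bits remain
Read 4: bits[9:14] width=5 -> value=8 (bin 01000); offset now 14 = byte 1 bit 6; 34 bits remain
Read 5: bits[14:16] width=2 -> value=1 (bin 01); offset now 16 = byte 2 bit 0; 32 bits remain

Answer: 2 0 1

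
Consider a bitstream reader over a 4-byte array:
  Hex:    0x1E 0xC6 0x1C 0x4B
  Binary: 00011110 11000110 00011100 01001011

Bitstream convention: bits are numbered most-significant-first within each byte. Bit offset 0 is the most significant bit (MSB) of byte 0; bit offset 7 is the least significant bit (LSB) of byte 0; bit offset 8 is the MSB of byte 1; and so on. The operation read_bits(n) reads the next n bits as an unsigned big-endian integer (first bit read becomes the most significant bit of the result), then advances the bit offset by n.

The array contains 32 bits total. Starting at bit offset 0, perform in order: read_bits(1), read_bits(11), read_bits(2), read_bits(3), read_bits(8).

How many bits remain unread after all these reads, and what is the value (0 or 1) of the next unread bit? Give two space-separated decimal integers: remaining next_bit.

Read 1: bits[0:1] width=1 -> value=0 (bin 0); offset now 1 = byte 0 bit 1; 31 bits remain
Read 2: bits[1:12] width=11 -> value=492 (bin 00111101100); offset now 12 = byte 1 bit 4; 20 bits remain
Read 3: bits[12:14] width=2 -> value=1 (bin 01); offset now 14 = byte 1 bit 6; 18 bits remain
Read 4: bits[14:17] width=3 -> value=4 (bin 100); offset now 17 = byte 2 bit 1; 15 bits remain
Read 5: bits[17:25] width=8 -> value=56 (bin 00111000); offset now 25 = byte 3 bit 1; 7 bits remain

Answer: 7 1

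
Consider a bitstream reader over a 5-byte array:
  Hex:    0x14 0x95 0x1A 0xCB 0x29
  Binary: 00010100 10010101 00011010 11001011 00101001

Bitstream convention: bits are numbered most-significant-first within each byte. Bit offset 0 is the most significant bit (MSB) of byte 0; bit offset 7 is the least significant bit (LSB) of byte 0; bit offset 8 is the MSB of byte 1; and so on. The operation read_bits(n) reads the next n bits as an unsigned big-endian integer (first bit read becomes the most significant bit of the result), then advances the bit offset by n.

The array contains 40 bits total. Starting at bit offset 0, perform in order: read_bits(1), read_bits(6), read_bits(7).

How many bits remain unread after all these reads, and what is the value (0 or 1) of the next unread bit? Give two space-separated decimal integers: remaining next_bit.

Answer: 26 0

Derivation:
Read 1: bits[0:1] width=1 -> value=0 (bin 0); offset now 1 = byte 0 bit 1; 39 bits remain
Read 2: bits[1:7] width=6 -> value=10 (bin 001010); offset now 7 = byte 0 bit 7; 33 bits remain
Read 3: bits[7:14] width=7 -> value=37 (bin 0100101); offset now 14 = byte 1 bit 6; 26 bits remain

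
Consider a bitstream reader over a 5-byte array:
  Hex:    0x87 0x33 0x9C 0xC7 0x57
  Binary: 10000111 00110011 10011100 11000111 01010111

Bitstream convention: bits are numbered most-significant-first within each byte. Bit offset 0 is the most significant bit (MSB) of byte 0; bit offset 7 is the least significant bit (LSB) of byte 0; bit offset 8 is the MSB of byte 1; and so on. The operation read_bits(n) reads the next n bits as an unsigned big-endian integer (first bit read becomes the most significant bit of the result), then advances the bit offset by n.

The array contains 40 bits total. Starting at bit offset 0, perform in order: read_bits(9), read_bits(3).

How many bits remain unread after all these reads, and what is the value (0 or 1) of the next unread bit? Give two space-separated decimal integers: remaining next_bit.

Answer: 28 0

Derivation:
Read 1: bits[0:9] width=9 -> value=270 (bin 100001110); offset now 9 = byte 1 bit 1; 31 bits remain
Read 2: bits[9:12] width=3 -> value=3 (bin 011); offset now 12 = byte 1 bit 4; 28 bits remain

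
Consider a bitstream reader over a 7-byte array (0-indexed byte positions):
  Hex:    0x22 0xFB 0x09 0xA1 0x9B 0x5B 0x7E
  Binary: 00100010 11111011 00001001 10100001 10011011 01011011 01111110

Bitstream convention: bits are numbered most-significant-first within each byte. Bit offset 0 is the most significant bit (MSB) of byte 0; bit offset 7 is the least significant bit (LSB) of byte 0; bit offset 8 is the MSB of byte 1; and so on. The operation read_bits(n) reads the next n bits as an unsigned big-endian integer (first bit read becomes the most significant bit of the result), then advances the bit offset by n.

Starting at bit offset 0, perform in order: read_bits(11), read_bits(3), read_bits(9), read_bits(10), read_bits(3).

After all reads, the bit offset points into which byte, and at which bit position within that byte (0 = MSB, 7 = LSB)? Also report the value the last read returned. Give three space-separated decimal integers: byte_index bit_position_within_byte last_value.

Answer: 4 4 1

Derivation:
Read 1: bits[0:11] width=11 -> value=279 (bin 00100010111); offset now 11 = byte 1 bit 3; 45 bits remain
Read 2: bits[11:14] width=3 -> value=6 (bin 110); offset now 14 = byte 1 bit 6; 42 bits remain
Read 3: bits[14:23] width=9 -> value=388 (bin 110000100); offset now 23 = byte 2 bit 7; 33 bits remain
Read 4: bits[23:33] width=10 -> value=835 (bin 1101000011); offset now 33 = byte 4 bit 1; 23 bits remain
Read 5: bits[33:36] width=3 -> value=1 (bin 001); offset now 36 = byte 4 bit 4; 20 bits remain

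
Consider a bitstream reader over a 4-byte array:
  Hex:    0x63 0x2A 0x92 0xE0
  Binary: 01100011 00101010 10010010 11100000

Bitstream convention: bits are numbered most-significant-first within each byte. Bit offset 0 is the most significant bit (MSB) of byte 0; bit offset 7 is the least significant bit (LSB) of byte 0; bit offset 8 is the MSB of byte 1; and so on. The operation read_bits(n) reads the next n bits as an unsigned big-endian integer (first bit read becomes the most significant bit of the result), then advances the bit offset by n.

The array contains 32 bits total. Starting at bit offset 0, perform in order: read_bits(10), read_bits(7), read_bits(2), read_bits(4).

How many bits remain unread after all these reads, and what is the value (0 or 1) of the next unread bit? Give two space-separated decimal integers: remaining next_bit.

Answer: 9 0

Derivation:
Read 1: bits[0:10] width=10 -> value=396 (bin 0110001100); offset now 10 = byte 1 bit 2; 22 bits remain
Read 2: bits[10:17] width=7 -> value=85 (bin 1010101); offset now 17 = byte 2 bit 1; 15 bits remain
Read 3: bits[17:19] width=2 -> value=0 (bin 00); offset now 19 = byte 2 bit 3; 13 bits remain
Read 4: bits[19:23] width=4 -> value=9 (bin 1001); offset now 23 = byte 2 bit 7; 9 bits remain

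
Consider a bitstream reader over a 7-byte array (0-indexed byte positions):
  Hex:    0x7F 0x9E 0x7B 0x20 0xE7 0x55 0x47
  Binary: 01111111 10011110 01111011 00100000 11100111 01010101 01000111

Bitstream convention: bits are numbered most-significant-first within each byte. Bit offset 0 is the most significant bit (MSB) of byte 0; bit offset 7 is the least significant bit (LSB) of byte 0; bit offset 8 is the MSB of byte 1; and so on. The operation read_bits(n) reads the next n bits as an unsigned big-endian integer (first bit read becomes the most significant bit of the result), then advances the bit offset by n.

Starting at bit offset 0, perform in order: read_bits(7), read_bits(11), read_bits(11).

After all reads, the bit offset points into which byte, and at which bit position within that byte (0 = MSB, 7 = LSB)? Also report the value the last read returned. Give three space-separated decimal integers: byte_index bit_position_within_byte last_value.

Answer: 3 5 1892

Derivation:
Read 1: bits[0:7] width=7 -> value=63 (bin 0111111); offset now 7 = byte 0 bit 7; 49 bits remain
Read 2: bits[7:18] width=11 -> value=1657 (bin 11001111001); offset now 18 = byte 2 bit 2; 38 bits remain
Read 3: bits[18:29] width=11 -> value=1892 (bin 11101100100); offset now 29 = byte 3 bit 5; 27 bits remain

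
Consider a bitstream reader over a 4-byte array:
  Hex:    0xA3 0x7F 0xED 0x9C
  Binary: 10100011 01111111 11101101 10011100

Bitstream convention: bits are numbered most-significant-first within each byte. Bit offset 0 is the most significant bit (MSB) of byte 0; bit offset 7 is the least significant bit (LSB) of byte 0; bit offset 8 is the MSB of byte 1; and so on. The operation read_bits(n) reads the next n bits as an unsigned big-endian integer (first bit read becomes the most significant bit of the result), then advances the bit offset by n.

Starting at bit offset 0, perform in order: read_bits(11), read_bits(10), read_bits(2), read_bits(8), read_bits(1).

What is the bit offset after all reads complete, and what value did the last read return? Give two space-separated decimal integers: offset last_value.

Read 1: bits[0:11] width=11 -> value=1307 (bin 10100011011); offset now 11 = byte 1 bit 3; 21 bits remain
Read 2: bits[11:21] width=10 -> value=1021 (bin 1111111101); offset now 21 = byte 2 bit 5; 11 bits remain
Read 3: bits[21:23] width=2 -> value=2 (bin 10); offset now 23 = byte 2 bit 7; 9 bits remain
Read 4: bits[23:31] width=8 -> value=206 (bin 11001110); offset now 31 = byte 3 bit 7; 1 bits remain
Read 5: bits[31:32] width=1 -> value=0 (bin 0); offset now 32 = byte 4 bit 0; 0 bits remain

Answer: 32 0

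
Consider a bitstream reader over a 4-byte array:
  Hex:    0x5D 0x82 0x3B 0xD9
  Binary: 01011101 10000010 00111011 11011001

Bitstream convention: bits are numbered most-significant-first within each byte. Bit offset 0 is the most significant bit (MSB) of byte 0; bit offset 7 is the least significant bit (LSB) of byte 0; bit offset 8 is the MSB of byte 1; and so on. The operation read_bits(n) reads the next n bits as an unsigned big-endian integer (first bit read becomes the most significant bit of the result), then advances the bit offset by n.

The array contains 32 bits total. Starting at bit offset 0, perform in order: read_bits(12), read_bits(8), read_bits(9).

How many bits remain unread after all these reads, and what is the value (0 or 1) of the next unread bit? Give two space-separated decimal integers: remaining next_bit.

Read 1: bits[0:12] width=12 -> value=1496 (bin 010111011000); offset now 12 = byte 1 bit 4; 20 bits remain
Read 2: bits[12:20] width=8 -> value=35 (bin 00100011); offset now 20 = byte 2 bit 4; 12 bits remain
Read 3: bits[20:29] width=9 -> value=379 (bin 101111011); offset now 29 = byte 3 bit 5; 3 bits remain

Answer: 3 0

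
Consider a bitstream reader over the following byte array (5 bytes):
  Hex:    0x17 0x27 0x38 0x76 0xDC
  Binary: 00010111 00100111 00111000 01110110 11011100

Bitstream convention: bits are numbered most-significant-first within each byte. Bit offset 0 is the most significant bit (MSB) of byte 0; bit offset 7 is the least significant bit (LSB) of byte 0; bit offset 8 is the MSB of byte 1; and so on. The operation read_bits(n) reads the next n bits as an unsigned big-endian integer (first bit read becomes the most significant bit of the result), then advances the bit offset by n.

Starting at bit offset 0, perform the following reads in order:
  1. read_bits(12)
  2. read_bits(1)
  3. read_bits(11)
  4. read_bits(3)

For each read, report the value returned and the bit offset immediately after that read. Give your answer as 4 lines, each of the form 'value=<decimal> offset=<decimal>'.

Answer: value=370 offset=12
value=0 offset=13
value=1848 offset=24
value=3 offset=27

Derivation:
Read 1: bits[0:12] width=12 -> value=370 (bin 000101110010); offset now 12 = byte 1 bit 4; 28 bits remain
Read 2: bits[12:13] width=1 -> value=0 (bin 0); offset now 13 = byte 1 bit 5; 27 bits remain
Read 3: bits[13:24] width=11 -> value=1848 (bin 11100111000); offset now 24 = byte 3 bit 0; 16 bits remain
Read 4: bits[24:27] width=3 -> value=3 (bin 011); offset now 27 = byte 3 bit 3; 13 bits remain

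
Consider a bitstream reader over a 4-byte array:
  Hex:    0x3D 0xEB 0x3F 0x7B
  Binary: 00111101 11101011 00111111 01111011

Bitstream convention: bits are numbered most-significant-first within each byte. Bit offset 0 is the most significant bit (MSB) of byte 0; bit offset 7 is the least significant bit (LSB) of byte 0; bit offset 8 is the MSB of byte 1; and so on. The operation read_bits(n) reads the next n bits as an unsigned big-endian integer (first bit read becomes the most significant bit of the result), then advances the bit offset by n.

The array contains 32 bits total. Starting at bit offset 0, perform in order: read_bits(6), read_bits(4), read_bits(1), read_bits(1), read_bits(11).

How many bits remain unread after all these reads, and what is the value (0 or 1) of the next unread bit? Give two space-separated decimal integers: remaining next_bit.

Answer: 9 1

Derivation:
Read 1: bits[0:6] width=6 -> value=15 (bin 001111); offset now 6 = byte 0 bit 6; 26 bits remain
Read 2: bits[6:10] width=4 -> value=7 (bin 0111); offset now 10 = byte 1 bit 2; 22 bits remain
Read 3: bits[10:11] width=1 -> value=1 (bin 1); offset now 11 = byte 1 bit 3; 21 bits remain
Read 4: bits[11:12] width=1 -> value=0 (bin 0); offset now 12 = byte 1 bit 4; 20 bits remain
Read 5: bits[12:23] width=11 -> value=1439 (bin 10110011111); offset now 23 = byte 2 bit 7; 9 bits remain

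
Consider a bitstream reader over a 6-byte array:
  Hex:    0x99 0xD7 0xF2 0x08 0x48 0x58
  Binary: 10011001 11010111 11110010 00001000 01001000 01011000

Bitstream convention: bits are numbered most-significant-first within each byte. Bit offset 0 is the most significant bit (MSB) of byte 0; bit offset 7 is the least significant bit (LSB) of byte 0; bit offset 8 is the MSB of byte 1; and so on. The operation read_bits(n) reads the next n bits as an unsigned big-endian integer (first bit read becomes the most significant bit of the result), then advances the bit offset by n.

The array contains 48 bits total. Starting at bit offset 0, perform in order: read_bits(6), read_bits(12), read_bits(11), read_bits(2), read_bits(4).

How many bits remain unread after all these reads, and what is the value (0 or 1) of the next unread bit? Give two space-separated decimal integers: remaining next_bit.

Read 1: bits[0:6] width=6 -> value=38 (bin 100110); offset now 6 = byte 0 bit 6; 42 bits remain
Read 2: bits[6:18] width=12 -> value=1887 (bin 011101011111); offset now 18 = byte 2 bit 2; 30 bits remain
Read 3: bits[18:29] width=11 -> value=1601 (bin 11001000001); offset now 29 = byte 3 bit 5; 19 bits remain
Read 4: bits[29:31] width=2 -> value=0 (bin 00); offset now 31 = byte 3 bit 7; 17 bits remain
Read 5: bits[31:35] width=4 -> value=2 (bin 0010); offset now 35 = byte 4 bit 3; 13 bits remain

Answer: 13 0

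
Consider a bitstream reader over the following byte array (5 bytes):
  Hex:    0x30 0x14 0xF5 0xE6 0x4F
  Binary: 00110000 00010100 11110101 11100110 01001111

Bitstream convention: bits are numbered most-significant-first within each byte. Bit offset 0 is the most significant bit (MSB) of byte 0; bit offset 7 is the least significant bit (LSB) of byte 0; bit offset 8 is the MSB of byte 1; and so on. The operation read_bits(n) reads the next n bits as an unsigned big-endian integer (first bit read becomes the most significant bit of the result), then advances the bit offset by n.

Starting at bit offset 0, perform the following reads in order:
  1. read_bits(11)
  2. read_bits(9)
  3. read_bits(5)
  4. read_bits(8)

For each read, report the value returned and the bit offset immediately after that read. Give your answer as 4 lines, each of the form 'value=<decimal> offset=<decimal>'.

Answer: value=384 offset=11
value=335 offset=20
value=11 offset=25
value=204 offset=33

Derivation:
Read 1: bits[0:11] width=11 -> value=384 (bin 00110000000); offset now 11 = byte 1 bit 3; 29 bits remain
Read 2: bits[11:20] width=9 -> value=335 (bin 101001111); offset now 20 = byte 2 bit 4; 20 bits remain
Read 3: bits[20:25] width=5 -> value=11 (bin 01011); offset now 25 = byte 3 bit 1; 15 bits remain
Read 4: bits[25:33] width=8 -> value=204 (bin 11001100); offset now 33 = byte 4 bit 1; 7 bits remain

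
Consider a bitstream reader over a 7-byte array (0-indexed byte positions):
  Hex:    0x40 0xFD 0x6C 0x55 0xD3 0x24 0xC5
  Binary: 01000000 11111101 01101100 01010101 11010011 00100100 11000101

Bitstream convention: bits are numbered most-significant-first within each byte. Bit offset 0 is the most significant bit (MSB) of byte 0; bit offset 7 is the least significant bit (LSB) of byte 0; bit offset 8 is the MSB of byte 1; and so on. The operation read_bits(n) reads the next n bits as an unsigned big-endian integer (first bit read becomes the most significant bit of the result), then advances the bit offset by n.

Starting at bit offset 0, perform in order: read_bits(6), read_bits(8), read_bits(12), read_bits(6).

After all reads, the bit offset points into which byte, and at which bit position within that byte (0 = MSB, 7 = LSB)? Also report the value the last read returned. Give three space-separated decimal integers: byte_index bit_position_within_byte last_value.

Answer: 4 0 21

Derivation:
Read 1: bits[0:6] width=6 -> value=16 (bin 010000); offset now 6 = byte 0 bit 6; 50 bits remain
Read 2: bits[6:14] width=8 -> value=63 (bin 00111111); offset now 14 = byte 1 bit 6; 42 bits remain
Read 3: bits[14:26] width=12 -> value=1457 (bin 010110110001); offset now 26 = byte 3 bit 2; 30 bits remain
Read 4: bits[26:32] width=6 -> value=21 (bin 010101); offset now 32 = byte 4 bit 0; 24 bits remain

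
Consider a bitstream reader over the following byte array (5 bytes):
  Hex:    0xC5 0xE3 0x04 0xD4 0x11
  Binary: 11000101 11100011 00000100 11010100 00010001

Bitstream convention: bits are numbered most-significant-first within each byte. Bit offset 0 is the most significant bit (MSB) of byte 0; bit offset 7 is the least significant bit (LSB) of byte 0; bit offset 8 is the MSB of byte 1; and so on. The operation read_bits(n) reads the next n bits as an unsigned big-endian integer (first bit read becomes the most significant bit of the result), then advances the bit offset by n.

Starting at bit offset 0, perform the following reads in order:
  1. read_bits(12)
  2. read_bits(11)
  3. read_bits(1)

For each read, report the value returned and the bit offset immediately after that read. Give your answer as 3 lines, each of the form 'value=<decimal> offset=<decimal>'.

Answer: value=3166 offset=12
value=386 offset=23
value=0 offset=24

Derivation:
Read 1: bits[0:12] width=12 -> value=3166 (bin 110001011110); offset now 12 = byte 1 bit 4; 28 bits remain
Read 2: bits[12:23] width=11 -> value=386 (bin 00110000010); offset now 23 = byte 2 bit 7; 17 bits remain
Read 3: bits[23:24] width=1 -> value=0 (bin 0); offset now 24 = byte 3 bit 0; 16 bits remain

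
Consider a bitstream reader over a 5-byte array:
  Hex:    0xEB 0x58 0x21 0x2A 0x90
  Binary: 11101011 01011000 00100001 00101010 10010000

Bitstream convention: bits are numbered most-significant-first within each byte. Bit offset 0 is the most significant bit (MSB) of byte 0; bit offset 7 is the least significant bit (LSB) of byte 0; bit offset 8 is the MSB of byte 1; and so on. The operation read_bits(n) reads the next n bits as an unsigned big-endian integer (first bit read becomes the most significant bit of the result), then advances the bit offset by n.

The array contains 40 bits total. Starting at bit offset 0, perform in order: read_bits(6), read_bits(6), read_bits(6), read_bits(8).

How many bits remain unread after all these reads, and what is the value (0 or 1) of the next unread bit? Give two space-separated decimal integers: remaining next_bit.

Answer: 14 1

Derivation:
Read 1: bits[0:6] width=6 -> value=58 (bin 111010); offset now 6 = byte 0 bit 6; 34 bits remain
Read 2: bits[6:12] width=6 -> value=53 (bin 110101); offset now 12 = byte 1 bit 4; 28 bits remain
Read 3: bits[12:18] width=6 -> value=32 (bin 100000); offset now 18 = byte 2 bit 2; 22 bits remain
Read 4: bits[18:26] width=8 -> value=132 (bin 10000100); offset now 26 = byte 3 bit 2; 14 bits remain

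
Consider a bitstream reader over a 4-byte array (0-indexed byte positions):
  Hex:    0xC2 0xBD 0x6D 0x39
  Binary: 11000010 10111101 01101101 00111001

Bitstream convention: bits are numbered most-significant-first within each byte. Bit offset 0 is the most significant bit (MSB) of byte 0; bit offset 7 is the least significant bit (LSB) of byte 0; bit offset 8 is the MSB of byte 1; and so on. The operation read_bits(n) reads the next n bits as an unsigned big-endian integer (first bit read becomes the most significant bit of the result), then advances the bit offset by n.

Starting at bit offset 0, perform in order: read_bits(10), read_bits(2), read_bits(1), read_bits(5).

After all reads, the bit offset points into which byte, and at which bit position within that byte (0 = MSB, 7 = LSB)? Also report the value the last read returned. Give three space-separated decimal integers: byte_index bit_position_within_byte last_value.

Answer: 2 2 21

Derivation:
Read 1: bits[0:10] width=10 -> value=778 (bin 1100001010); offset now 10 = byte 1 bit 2; 22 bits remain
Read 2: bits[10:12] width=2 -> value=3 (bin 11); offset now 12 = byte 1 bit 4; 20 bits remain
Read 3: bits[12:13] width=1 -> value=1 (bin 1); offset now 13 = byte 1 bit 5; 19 bits remain
Read 4: bits[13:18] width=5 -> value=21 (bin 10101); offset now 18 = byte 2 bit 2; 14 bits remain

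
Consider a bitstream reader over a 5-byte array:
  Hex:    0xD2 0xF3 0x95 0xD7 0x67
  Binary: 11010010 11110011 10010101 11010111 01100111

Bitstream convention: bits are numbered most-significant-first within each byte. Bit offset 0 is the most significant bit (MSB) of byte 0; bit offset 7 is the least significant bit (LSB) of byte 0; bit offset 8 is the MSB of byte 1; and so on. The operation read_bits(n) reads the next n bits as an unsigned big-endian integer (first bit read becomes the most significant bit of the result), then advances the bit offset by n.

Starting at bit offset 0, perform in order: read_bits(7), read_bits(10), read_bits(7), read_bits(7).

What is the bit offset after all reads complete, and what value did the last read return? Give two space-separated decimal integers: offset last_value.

Answer: 31 107

Derivation:
Read 1: bits[0:7] width=7 -> value=105 (bin 1101001); offset now 7 = byte 0 bit 7; 33 bits remain
Read 2: bits[7:17] width=10 -> value=487 (bin 0111100111); offset now 17 = byte 2 bit 1; 23 bits remain
Read 3: bits[17:24] width=7 -> value=21 (bin 0010101); offset now 24 = byte 3 bit 0; 16 bits remain
Read 4: bits[24:31] width=7 -> value=107 (bin 1101011); offset now 31 = byte 3 bit 7; 9 bits remain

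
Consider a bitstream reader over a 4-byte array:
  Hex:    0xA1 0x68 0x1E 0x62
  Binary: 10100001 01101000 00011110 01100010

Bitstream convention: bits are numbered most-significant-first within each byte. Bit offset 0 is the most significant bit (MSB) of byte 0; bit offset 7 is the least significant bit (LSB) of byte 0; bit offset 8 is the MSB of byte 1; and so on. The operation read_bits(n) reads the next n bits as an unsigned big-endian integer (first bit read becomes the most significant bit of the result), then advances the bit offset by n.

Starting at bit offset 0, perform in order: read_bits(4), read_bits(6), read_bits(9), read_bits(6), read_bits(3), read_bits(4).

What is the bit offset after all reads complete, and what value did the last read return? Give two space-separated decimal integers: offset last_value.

Answer: 32 2

Derivation:
Read 1: bits[0:4] width=4 -> value=10 (bin 1010); offset now 4 = byte 0 bit 4; 28 bits remain
Read 2: bits[4:10] width=6 -> value=5 (bin 000101); offset now 10 = byte 1 bit 2; 22 bits remain
Read 3: bits[10:19] width=9 -> value=320 (bin 101000000); offset now 19 = byte 2 bit 3; 13 bits remain
Read 4: bits[19:25] width=6 -> value=60 (bin 111100); offset now 25 = byte 3 bit 1; 7 bits remain
Read 5: bits[25:28] width=3 -> value=6 (bin 110); offset now 28 = byte 3 bit 4; 4 bits remain
Read 6: bits[28:32] width=4 -> value=2 (bin 0010); offset now 32 = byte 4 bit 0; 0 bits remain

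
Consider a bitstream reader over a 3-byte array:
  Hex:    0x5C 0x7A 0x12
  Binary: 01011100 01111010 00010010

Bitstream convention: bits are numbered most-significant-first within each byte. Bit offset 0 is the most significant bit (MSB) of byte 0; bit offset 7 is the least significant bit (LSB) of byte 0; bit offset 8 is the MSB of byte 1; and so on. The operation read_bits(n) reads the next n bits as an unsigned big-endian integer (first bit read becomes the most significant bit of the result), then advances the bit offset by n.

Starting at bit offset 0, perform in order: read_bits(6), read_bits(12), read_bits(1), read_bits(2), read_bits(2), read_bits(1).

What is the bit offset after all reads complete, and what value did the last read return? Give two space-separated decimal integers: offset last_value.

Read 1: bits[0:6] width=6 -> value=23 (bin 010111); offset now 6 = byte 0 bit 6; 18 bits remain
Read 2: bits[6:18] width=12 -> value=488 (bin 000111101000); offset now 18 = byte 2 bit 2; 6 bits remain
Read 3: bits[18:19] width=1 -> value=0 (bin 0); offset now 19 = byte 2 bit 3; 5 bits remain
Read 4: bits[19:21] width=2 -> value=2 (bin 10); offset now 21 = byte 2 bit 5; 3 bits remain
Read 5: bits[21:23] width=2 -> value=1 (bin 01); offset now 23 = byte 2 bit 7; 1 bits remain
Read 6: bits[23:24] width=1 -> value=0 (bin 0); offset now 24 = byte 3 bit 0; 0 bits remain

Answer: 24 0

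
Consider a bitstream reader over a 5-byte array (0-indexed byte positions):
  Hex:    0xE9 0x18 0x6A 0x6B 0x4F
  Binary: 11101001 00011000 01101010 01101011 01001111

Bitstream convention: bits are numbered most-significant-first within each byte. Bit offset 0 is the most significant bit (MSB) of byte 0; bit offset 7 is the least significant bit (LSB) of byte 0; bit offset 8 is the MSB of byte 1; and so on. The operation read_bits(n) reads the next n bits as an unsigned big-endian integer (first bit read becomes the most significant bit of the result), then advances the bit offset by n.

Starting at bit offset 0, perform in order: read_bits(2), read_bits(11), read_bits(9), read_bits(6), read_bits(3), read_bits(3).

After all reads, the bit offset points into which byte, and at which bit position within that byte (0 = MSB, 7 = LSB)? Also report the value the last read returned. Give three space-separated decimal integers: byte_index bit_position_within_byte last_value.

Answer: 4 2 5

Derivation:
Read 1: bits[0:2] width=2 -> value=3 (bin 11); offset now 2 = byte 0 bit 2; 38 bits remain
Read 2: bits[2:13] width=11 -> value=1315 (bin 10100100011); offset now 13 = byte 1 bit 5; 27 bits remain
Read 3: bits[13:22] width=9 -> value=26 (bin 000011010); offset now 22 = byte 2 bit 6; 18 bits remain
Read 4: bits[22:28] width=6 -> value=38 (bin 100110); offset now 28 = byte 3 bit 4; 12 bits remain
Read 5: bits[28:31] width=3 -> value=5 (bin 101); offset now 31 = byte 3 bit 7; 9 bits remain
Read 6: bits[31:34] width=3 -> value=5 (bin 101); offset now 34 = byte 4 bit 2; 6 bits remain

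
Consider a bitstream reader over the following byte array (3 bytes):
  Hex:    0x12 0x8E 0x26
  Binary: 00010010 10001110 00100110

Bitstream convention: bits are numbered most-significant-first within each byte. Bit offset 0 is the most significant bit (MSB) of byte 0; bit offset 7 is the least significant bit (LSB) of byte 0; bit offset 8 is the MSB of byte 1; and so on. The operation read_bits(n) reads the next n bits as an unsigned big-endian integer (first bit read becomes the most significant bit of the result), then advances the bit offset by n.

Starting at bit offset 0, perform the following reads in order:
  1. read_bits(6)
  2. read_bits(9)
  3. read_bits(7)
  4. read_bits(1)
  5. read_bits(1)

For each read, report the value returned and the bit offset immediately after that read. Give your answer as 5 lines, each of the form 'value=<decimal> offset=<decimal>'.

Read 1: bits[0:6] width=6 -> value=4 (bin 000100); offset now 6 = byte 0 bit 6; 18 bits remain
Read 2: bits[6:15] width=9 -> value=327 (bin 101000111); offset now 15 = byte 1 bit 7; 9 bits remain
Read 3: bits[15:22] width=7 -> value=9 (bin 0001001); offset now 22 = byte 2 bit 6; 2 bits remain
Read 4: bits[22:23] width=1 -> value=1 (bin 1); offset now 23 = byte 2 bit 7; 1 bits remain
Read 5: bits[23:24] width=1 -> value=0 (bin 0); offset now 24 = byte 3 bit 0; 0 bits remain

Answer: value=4 offset=6
value=327 offset=15
value=9 offset=22
value=1 offset=23
value=0 offset=24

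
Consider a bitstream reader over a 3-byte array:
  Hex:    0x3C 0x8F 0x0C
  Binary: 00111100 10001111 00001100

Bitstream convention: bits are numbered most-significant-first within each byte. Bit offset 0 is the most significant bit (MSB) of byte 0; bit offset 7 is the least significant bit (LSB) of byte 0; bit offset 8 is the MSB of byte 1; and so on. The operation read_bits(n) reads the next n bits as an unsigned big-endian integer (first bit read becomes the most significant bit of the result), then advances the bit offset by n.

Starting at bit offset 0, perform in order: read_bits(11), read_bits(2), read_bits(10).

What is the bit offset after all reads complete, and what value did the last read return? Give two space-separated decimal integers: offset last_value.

Read 1: bits[0:11] width=11 -> value=484 (bin 00111100100); offset now 11 = byte 1 bit 3; 13 bits remain
Read 2: bits[11:13] width=2 -> value=1 (bin 01); offset now 13 = byte 1 bit 5; 11 bits remain
Read 3: bits[13:23] width=10 -> value=902 (bin 1110000110); offset now 23 = byte 2 bit 7; 1 bits remain

Answer: 23 902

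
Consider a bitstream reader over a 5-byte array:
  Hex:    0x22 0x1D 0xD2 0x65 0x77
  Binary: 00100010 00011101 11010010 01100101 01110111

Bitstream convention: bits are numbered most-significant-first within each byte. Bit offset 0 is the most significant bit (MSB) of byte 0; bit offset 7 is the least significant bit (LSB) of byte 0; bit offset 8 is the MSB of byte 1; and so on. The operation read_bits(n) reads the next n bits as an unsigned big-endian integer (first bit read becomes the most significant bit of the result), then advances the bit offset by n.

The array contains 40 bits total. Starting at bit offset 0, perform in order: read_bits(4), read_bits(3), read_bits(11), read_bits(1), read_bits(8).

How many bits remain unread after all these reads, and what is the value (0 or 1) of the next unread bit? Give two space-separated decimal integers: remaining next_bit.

Answer: 13 0

Derivation:
Read 1: bits[0:4] width=4 -> value=2 (bin 0010); offset now 4 = byte 0 bit 4; 36 bits remain
Read 2: bits[4:7] width=3 -> value=1 (bin 001); offset now 7 = byte 0 bit 7; 33 bits remain
Read 3: bits[7:18] width=11 -> value=119 (bin 00001110111); offset now 18 = byte 2 bit 2; 22 bits remain
Read 4: bits[18:19] width=1 -> value=0 (bin 0); offset now 19 = byte 2 bit 3; 21 bits remain
Read 5: bits[19:27] width=8 -> value=147 (bin 10010011); offset now 27 = byte 3 bit 3; 13 bits remain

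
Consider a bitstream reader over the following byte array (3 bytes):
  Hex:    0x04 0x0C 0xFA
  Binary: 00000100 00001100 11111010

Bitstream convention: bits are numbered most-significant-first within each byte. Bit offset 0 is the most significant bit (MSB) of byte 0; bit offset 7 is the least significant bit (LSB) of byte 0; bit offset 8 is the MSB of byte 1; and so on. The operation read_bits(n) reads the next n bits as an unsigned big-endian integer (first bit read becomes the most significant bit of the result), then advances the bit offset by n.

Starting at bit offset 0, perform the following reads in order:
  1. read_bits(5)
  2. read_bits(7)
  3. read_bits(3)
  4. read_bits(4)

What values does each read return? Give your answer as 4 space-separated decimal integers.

Answer: 0 64 6 7

Derivation:
Read 1: bits[0:5] width=5 -> value=0 (bin 00000); offset now 5 = byte 0 bit 5; 19 bits remain
Read 2: bits[5:12] width=7 -> value=64 (bin 1000000); offset now 12 = byte 1 bit 4; 12 bits remain
Read 3: bits[12:15] width=3 -> value=6 (bin 110); offset now 15 = byte 1 bit 7; 9 bits remain
Read 4: bits[15:19] width=4 -> value=7 (bin 0111); offset now 19 = byte 2 bit 3; 5 bits remain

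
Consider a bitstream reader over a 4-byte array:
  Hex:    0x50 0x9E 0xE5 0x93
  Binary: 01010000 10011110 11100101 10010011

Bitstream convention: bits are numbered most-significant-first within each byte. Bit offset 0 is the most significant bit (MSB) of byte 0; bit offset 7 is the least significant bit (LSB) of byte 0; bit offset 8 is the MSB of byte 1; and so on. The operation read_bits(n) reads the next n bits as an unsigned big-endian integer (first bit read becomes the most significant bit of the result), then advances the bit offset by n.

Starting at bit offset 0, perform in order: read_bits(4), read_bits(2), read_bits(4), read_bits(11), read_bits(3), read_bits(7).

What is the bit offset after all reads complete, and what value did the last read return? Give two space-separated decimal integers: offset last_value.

Read 1: bits[0:4] width=4 -> value=5 (bin 0101); offset now 4 = byte 0 bit 4; 28 bits remain
Read 2: bits[4:6] width=2 -> value=0 (bin 00); offset now 6 = byte 0 bit 6; 26 bits remain
Read 3: bits[6:10] width=4 -> value=2 (bin 0010); offset now 10 = byte 1 bit 2; 22 bits remain
Read 4: bits[10:21] width=11 -> value=988 (bin 01111011100); offset now 21 = byte 2 bit 5; 11 bits remain
Read 5: bits[21:24] width=3 -> value=5 (bin 101); offset now 24 = byte 3 bit 0; 8 bits remain
Read 6: bits[24:31] width=7 -> value=73 (bin 1001001); offset now 31 = byte 3 bit 7; 1 bits remain

Answer: 31 73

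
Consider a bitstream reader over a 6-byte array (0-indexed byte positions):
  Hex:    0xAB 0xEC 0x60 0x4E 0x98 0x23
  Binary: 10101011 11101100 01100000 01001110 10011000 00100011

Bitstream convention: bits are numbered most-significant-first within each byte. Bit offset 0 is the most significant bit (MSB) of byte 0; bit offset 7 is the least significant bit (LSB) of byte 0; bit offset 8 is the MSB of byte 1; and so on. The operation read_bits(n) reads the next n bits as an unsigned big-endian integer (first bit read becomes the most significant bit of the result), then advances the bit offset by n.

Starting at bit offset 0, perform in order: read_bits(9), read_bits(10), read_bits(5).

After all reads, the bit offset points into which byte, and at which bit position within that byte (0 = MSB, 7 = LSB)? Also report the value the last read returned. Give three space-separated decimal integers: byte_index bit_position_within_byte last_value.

Read 1: bits[0:9] width=9 -> value=343 (bin 101010111); offset now 9 = byte 1 bit 1; 39 bits remain
Read 2: bits[9:19] width=10 -> value=867 (bin 1101100011); offset now 19 = byte 2 bit 3; 29 bits remain
Read 3: bits[19:24] width=5 -> value=0 (bin 00000); offset now 24 = byte 3 bit 0; 24 bits remain

Answer: 3 0 0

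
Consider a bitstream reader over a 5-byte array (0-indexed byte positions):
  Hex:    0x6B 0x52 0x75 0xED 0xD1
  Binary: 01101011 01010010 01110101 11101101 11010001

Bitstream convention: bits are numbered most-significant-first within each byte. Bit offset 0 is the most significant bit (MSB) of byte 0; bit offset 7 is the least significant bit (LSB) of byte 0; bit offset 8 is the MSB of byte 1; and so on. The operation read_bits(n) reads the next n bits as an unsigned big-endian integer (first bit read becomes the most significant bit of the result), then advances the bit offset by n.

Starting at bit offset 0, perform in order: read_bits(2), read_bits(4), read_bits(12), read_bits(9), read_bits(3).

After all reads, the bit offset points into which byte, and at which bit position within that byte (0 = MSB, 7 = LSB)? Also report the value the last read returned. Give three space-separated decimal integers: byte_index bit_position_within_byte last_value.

Read 1: bits[0:2] width=2 -> value=1 (bin 01); offset now 2 = byte 0 bit 2; 38 bits remain
Read 2: bits[2:6] width=4 -> value=10 (bin 1010); offset now 6 = byte 0 bit 6; 34 bits remain
Read 3: bits[6:18] width=12 -> value=3401 (bin 110101001001); offset now 18 = byte 2 bit 2; 22 bits remain
Read 4: bits[18:27] width=9 -> value=431 (bin 110101111); offset now 27 = byte 3 bit 3; 13 bits remain
Read 5: bits[27:30] width=3 -> value=3 (bin 011); offset now 30 = byte 3 bit 6; 10 bits remain

Answer: 3 6 3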